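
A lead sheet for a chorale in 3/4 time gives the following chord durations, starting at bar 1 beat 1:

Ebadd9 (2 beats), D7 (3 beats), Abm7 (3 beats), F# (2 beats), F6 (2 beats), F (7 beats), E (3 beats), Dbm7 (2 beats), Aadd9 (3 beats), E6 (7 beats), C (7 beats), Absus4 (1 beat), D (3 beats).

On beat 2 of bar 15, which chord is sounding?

Beat 2 of bar 15 is beat (15−1)×3 + 2 = 44 overall.
Running totals: Ebadd9 ends at 2, D7 ends at 5, Abm7 ends at 8, F# ends at 10, F6 ends at 12, F ends at 19, E ends at 22, Dbm7 ends at 24, Aadd9 ends at 27, E6 ends at 34, C ends at 41, Absus4 ends at 42, D ends at 45.
Beat 44 falls within D.

D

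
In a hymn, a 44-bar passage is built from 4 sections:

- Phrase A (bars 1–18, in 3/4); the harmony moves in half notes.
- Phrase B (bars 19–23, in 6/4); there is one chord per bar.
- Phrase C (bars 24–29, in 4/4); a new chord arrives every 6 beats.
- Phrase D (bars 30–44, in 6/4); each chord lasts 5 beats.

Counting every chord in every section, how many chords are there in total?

54 chords

A: 18·3 = 54 beats, 54/2 = 27 chords.
B: 5·6 = 30 beats, 30/6 = 5 chords.
C: 6·4 = 24 beats, 24/6 = 4 chords.
D: 15·6 = 90 beats, 90/5 = 18 chords.
Total: 27 + 5 + 4 + 18 = 54.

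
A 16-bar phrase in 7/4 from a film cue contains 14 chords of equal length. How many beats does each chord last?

8 beats

16 bars × 7 beats/bar = 112 beats total.
112 beats ÷ 14 chords = 8 beats per chord.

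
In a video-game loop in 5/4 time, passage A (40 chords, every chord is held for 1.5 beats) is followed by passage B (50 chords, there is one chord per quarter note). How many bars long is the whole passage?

A: 40 × 1.5 = 60 beats = 12 bars.
B: 50 × 1 = 50 beats = 10 bars.
Total: 12 + 10 = 22 bars.

22 bars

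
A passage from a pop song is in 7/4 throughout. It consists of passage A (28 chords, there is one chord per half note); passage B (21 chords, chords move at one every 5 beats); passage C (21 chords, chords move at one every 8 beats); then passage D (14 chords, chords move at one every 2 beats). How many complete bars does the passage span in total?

A: 28 × 2 = 56 beats = 8 bars.
B: 21 × 5 = 105 beats = 15 bars.
C: 21 × 8 = 168 beats = 24 bars.
D: 14 × 2 = 28 beats = 4 bars.
Total: 8 + 15 + 24 + 4 = 51 bars.

51 bars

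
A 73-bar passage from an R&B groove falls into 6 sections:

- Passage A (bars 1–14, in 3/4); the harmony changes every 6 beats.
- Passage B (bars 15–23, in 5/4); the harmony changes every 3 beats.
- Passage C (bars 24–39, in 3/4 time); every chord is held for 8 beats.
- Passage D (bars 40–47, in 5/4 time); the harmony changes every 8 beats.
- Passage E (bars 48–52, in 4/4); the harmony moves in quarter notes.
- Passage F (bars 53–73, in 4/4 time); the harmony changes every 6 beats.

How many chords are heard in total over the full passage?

A: 14·3 = 42 beats, 42/6 = 7 chords.
B: 9·5 = 45 beats, 45/3 = 15 chords.
C: 16·3 = 48 beats, 48/8 = 6 chords.
D: 8·5 = 40 beats, 40/8 = 5 chords.
E: 5·4 = 20 beats, 20/1 = 20 chords.
F: 21·4 = 84 beats, 84/6 = 14 chords.
Total: 7 + 15 + 6 + 5 + 20 + 14 = 67.

67 chords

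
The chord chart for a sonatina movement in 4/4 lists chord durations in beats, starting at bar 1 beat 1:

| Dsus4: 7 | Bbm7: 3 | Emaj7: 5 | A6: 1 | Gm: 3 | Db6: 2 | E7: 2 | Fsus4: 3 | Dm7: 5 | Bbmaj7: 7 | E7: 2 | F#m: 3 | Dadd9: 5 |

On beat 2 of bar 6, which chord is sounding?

E7

Beat 2 of bar 6 is beat (6−1)×4 + 2 = 22 overall.
Running totals: Dsus4 ends at 7, Bbm7 ends at 10, Emaj7 ends at 15, A6 ends at 16, Gm ends at 19, Db6 ends at 21, E7 ends at 23.
Beat 22 falls within E7.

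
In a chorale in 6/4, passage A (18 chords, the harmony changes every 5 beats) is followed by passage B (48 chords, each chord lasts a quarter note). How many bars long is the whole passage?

A: 18 × 5 = 90 beats = 15 bars.
B: 48 × 1 = 48 beats = 8 bars.
Total: 15 + 8 = 23 bars.

23 bars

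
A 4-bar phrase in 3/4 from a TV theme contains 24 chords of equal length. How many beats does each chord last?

4 bars × 3 beats/bar = 12 beats total.
12 beats ÷ 24 chords = 0.5 beats per chord.
(That is an eighth note.)

0.5 beats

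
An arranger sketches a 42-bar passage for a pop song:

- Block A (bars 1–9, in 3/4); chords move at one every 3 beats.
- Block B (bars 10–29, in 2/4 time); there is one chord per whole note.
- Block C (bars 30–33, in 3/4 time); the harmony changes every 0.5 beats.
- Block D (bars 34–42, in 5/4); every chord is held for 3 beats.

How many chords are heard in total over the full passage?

58 chords

A: 9 bars × 3 beats = 27 beats; 3 beats/chord → 9 chords.
B: 20 bars × 2 beats = 40 beats; 4 beats/chord → 10 chords.
C: 4 bars × 3 beats = 12 beats; 0.5 beats/chord → 24 chords.
D: 9 bars × 5 beats = 45 beats; 3 beats/chord → 15 chords.
Total: 9 + 10 + 24 + 15 = 58.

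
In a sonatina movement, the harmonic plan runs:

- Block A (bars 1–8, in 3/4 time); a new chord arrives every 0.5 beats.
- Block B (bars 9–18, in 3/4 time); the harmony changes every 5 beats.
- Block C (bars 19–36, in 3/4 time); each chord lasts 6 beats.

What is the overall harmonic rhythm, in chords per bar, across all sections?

A: 8 × 3 = 24 beats ÷ 0.5 = 48 chords.
B: 10 × 3 = 30 beats ÷ 5 = 6 chords.
C: 18 × 3 = 54 beats ÷ 6 = 9 chords.
Overall: 63 chords over 36 bars → 63/36 = 1.75 chords per bar.

1.75 chords per bar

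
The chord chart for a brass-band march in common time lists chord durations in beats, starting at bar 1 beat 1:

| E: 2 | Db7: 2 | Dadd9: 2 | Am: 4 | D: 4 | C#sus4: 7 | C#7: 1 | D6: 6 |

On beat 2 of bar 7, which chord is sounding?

Beat 2 of bar 7 is beat (7−1)×4 + 2 = 26 overall.
Running totals: E ends at 2, Db7 ends at 4, Dadd9 ends at 6, Am ends at 10, D ends at 14, C#sus4 ends at 21, C#7 ends at 22, D6 ends at 28.
Beat 26 falls within D6.

D6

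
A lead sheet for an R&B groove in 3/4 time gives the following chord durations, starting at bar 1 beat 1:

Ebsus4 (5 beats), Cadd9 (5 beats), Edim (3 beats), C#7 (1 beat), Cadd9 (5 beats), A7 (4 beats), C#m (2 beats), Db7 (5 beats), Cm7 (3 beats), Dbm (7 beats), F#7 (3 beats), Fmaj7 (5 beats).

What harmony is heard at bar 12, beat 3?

Beat 3 of bar 12 is beat (12−1)×3 + 3 = 36 overall.
Running totals: Ebsus4 ends at 5, Cadd9 ends at 10, Edim ends at 13, C#7 ends at 14, Cadd9 ends at 19, A7 ends at 23, C#m ends at 25, Db7 ends at 30, Cm7 ends at 33, Dbm ends at 40.
Beat 36 falls within Dbm.

Dbm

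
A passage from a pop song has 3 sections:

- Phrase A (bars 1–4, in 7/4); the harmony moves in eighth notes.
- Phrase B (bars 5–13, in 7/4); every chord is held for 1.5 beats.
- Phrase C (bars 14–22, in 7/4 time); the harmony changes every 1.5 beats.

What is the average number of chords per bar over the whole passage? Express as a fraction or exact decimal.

70/11 chords per bar

A: 4 bars of 7 beats is 28 beats; at 0.5 beats each that's 56 chords.
B: 9 bars of 7 beats is 63 beats; at 1.5 beats each that's 42 chords.
C: 9 bars of 7 beats is 63 beats; at 1.5 beats each that's 42 chords.
Overall: 140 chords over 22 bars → 140/22 = 70/11 chords per bar.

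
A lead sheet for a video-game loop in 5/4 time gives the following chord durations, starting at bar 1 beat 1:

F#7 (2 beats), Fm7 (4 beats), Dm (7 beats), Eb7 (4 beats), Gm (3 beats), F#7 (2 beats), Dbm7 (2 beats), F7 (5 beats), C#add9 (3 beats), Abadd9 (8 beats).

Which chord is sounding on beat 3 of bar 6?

Beat 3 of bar 6 is beat (6−1)×5 + 3 = 28 overall.
Running totals: F#7 ends at 2, Fm7 ends at 6, Dm ends at 13, Eb7 ends at 17, Gm ends at 20, F#7 ends at 22, Dbm7 ends at 24, F7 ends at 29.
Beat 28 falls within F7.

F7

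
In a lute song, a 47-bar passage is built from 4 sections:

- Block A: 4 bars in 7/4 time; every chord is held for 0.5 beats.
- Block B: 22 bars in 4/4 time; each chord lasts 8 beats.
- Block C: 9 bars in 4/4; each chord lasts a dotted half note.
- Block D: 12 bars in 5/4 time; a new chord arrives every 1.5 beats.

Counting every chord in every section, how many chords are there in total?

119 chords

A: 4 bars × 7 beats = 28 beats; 0.5 beats/chord → 56 chords.
B: 22 bars × 4 beats = 88 beats; 8 beats/chord → 11 chords.
C: 9 bars × 4 beats = 36 beats; 3 beats/chord → 12 chords.
D: 12 bars × 5 beats = 60 beats; 1.5 beats/chord → 40 chords.
Total: 56 + 11 + 12 + 40 = 119.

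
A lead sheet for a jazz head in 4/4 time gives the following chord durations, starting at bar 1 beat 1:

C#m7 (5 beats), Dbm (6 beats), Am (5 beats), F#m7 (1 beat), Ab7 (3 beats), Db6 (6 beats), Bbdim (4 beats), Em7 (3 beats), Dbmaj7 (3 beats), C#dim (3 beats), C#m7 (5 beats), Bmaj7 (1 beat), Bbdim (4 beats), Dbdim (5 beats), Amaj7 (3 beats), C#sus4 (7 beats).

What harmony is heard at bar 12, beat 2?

Bbdim

Beat 2 of bar 12 is beat (12−1)×4 + 2 = 46 overall.
Running totals: C#m7 ends at 5, Dbm ends at 11, Am ends at 16, F#m7 ends at 17, Ab7 ends at 20, Db6 ends at 26, Bbdim ends at 30, Em7 ends at 33, Dbmaj7 ends at 36, C#dim ends at 39, C#m7 ends at 44, Bmaj7 ends at 45, Bbdim ends at 49.
Beat 46 falls within Bbdim.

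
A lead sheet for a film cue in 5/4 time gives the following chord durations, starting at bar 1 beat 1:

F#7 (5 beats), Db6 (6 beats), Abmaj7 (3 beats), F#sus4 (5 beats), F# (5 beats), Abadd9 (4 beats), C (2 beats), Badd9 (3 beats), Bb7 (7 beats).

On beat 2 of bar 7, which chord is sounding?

Badd9

Beat 2 of bar 7 is beat (7−1)×5 + 2 = 32 overall.
Running totals: F#7 ends at 5, Db6 ends at 11, Abmaj7 ends at 14, F#sus4 ends at 19, F# ends at 24, Abadd9 ends at 28, C ends at 30, Badd9 ends at 33.
Beat 32 falls within Badd9.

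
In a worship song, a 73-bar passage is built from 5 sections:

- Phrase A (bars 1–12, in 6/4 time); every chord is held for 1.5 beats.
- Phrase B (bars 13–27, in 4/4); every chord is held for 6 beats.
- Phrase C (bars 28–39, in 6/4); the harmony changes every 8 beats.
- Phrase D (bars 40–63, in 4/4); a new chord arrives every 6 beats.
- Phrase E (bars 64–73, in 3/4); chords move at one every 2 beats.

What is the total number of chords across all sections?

98 chords

A: 12·6 = 72 beats, 72/1.5 = 48 chords.
B: 15·4 = 60 beats, 60/6 = 10 chords.
C: 12·6 = 72 beats, 72/8 = 9 chords.
D: 24·4 = 96 beats, 96/6 = 16 chords.
E: 10·3 = 30 beats, 30/2 = 15 chords.
Total: 48 + 10 + 9 + 16 + 15 = 98.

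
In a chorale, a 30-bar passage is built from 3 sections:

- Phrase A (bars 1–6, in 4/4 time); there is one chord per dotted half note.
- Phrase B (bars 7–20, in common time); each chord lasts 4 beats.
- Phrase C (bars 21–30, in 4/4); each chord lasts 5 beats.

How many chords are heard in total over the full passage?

A: 6 bars × 4 beats = 24 beats; 3 beats/chord → 8 chords.
B: 14 bars × 4 beats = 56 beats; 4 beats/chord → 14 chords.
C: 10 bars × 4 beats = 40 beats; 5 beats/chord → 8 chords.
Total: 8 + 14 + 8 = 30.

30 chords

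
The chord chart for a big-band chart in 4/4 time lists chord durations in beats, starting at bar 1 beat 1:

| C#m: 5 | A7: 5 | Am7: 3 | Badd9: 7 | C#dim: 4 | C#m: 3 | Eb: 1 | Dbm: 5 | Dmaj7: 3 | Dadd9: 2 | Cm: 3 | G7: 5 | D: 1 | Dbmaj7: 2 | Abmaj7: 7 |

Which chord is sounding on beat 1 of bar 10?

Dadd9

Beat 1 of bar 10 is beat (10−1)×4 + 1 = 37 overall.
Running totals: C#m ends at 5, A7 ends at 10, Am7 ends at 13, Badd9 ends at 20, C#dim ends at 24, C#m ends at 27, Eb ends at 28, Dbm ends at 33, Dmaj7 ends at 36, Dadd9 ends at 38.
Beat 37 falls within Dadd9.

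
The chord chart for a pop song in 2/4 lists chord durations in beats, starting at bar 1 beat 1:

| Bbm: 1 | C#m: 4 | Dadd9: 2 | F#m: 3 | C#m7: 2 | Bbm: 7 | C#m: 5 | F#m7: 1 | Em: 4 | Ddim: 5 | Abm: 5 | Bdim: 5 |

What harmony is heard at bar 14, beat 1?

Beat 1 of bar 14 is beat (14−1)×2 + 1 = 27 overall.
Running totals: Bbm ends at 1, C#m ends at 5, Dadd9 ends at 7, F#m ends at 10, C#m7 ends at 12, Bbm ends at 19, C#m ends at 24, F#m7 ends at 25, Em ends at 29.
Beat 27 falls within Em.

Em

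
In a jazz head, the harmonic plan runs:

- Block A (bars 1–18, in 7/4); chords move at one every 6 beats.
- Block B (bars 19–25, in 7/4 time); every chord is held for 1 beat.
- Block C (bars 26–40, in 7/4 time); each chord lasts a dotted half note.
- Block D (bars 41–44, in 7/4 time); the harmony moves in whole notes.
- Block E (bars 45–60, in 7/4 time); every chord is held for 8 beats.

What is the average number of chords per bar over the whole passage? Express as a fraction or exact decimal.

A: 18 × 7 = 126 beats ÷ 6 = 21 chords.
B: 7 × 7 = 49 beats ÷ 1 = 49 chords.
C: 15 × 7 = 105 beats ÷ 3 = 35 chords.
D: 4 × 7 = 28 beats ÷ 4 = 7 chords.
E: 16 × 7 = 112 beats ÷ 8 = 14 chords.
Overall: 126 chords over 60 bars → 126/60 = 2.1 chords per bar.

2.1 chords per bar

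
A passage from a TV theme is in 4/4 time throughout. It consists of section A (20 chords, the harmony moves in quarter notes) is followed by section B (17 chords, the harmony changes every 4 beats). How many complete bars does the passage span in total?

A: 20 × 1 = 20 beats = 5 bars.
B: 17 × 4 = 68 beats = 17 bars.
Total: 5 + 17 = 22 bars.

22 bars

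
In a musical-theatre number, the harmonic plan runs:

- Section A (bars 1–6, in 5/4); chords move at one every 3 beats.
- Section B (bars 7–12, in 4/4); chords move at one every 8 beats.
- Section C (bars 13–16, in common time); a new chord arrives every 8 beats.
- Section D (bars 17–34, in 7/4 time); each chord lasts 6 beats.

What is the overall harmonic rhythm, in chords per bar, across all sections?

A: 6 × 5 = 30 beats ÷ 3 = 10 chords.
B: 6 × 4 = 24 beats ÷ 8 = 3 chords.
C: 4 × 4 = 16 beats ÷ 8 = 2 chords.
D: 18 × 7 = 126 beats ÷ 6 = 21 chords.
Overall: 36 chords over 34 bars → 36/34 = 18/17 chords per bar.

18/17 chords per bar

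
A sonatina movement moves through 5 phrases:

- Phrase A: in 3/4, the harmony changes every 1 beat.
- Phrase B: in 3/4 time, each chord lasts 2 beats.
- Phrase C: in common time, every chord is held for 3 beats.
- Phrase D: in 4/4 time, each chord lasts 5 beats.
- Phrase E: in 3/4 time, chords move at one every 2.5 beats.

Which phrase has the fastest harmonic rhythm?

A: each chord is 1 beat in 3/4, so 3 per bar.
B: each chord is 2 beats in 3/4, so 1.5 per bar.
C: each chord is 3 beats in 4/4, so 4/3 per bar.
D: each chord is 5 beats in 4/4, so 0.8 per bar.
E: each chord is 2.5 beats in 3/4, so 1.2 per bar.
Fastest is A at 3 chords/bar.

Phrase A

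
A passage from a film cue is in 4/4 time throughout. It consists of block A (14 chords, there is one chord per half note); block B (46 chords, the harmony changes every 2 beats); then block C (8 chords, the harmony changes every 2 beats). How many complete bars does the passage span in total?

34 bars

A: 14 × 2 = 28 beats = 7 bars.
B: 46 × 2 = 92 beats = 23 bars.
C: 8 × 2 = 16 beats = 4 bars.
Total: 7 + 23 + 4 = 34 bars.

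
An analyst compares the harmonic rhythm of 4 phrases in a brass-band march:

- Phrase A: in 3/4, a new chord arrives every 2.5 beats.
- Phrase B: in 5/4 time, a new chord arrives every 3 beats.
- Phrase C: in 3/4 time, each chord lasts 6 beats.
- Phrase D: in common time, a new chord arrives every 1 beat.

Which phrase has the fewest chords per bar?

A: 3/2.5 = 1.2 chords/bar.
B: 5/3 = 5/3 chords/bar.
C: 3/6 = 0.5 chords/bar.
D: 4/1 = 4 chords/bar.
Slowest is C at 0.5 chords/bar.

Phrase C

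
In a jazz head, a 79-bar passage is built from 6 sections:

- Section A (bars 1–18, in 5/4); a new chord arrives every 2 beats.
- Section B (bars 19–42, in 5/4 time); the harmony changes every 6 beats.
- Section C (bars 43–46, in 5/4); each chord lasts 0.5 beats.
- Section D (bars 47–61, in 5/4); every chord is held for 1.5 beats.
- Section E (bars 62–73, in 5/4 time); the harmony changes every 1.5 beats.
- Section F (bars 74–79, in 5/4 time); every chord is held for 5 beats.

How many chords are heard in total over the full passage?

A: 18·5 = 90 beats, 90/2 = 45 chords.
B: 24·5 = 120 beats, 120/6 = 20 chords.
C: 4·5 = 20 beats, 20/0.5 = 40 chords.
D: 15·5 = 75 beats, 75/1.5 = 50 chords.
E: 12·5 = 60 beats, 60/1.5 = 40 chords.
F: 6·5 = 30 beats, 30/5 = 6 chords.
Total: 45 + 20 + 40 + 50 + 40 + 6 = 201.

201 chords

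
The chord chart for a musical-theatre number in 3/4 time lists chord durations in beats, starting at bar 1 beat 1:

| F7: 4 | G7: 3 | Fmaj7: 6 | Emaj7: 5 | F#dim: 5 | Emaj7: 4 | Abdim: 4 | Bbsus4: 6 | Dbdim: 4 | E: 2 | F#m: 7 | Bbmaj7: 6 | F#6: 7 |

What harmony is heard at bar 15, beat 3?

F#m

Beat 3 of bar 15 is beat (15−1)×3 + 3 = 45 overall.
Running totals: F7 ends at 4, G7 ends at 7, Fmaj7 ends at 13, Emaj7 ends at 18, F#dim ends at 23, Emaj7 ends at 27, Abdim ends at 31, Bbsus4 ends at 37, Dbdim ends at 41, E ends at 43, F#m ends at 50.
Beat 45 falls within F#m.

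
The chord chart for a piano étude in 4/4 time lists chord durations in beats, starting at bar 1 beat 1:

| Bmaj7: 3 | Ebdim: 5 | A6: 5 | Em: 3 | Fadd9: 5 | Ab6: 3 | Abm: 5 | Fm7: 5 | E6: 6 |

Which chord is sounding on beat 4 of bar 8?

Fm7

Beat 4 of bar 8 is beat (8−1)×4 + 4 = 32 overall.
Running totals: Bmaj7 ends at 3, Ebdim ends at 8, A6 ends at 13, Em ends at 16, Fadd9 ends at 21, Ab6 ends at 24, Abm ends at 29, Fm7 ends at 34.
Beat 32 falls within Fm7.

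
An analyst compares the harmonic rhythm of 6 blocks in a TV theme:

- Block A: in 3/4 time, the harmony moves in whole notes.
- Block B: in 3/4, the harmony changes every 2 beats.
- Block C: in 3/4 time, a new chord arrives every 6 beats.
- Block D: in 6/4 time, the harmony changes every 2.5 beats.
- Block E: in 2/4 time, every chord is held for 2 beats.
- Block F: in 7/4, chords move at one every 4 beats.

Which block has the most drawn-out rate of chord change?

Block C

A: 3/4 = 0.75 chords/bar.
B: 3/2 = 1.5 chords/bar.
C: 3/6 = 0.5 chords/bar.
D: 6/2.5 = 2.4 chords/bar.
E: 2/2 = 1 chord/bar.
F: 7/4 = 1.75 chords/bar.
Slowest is C at 0.5 chords/bar.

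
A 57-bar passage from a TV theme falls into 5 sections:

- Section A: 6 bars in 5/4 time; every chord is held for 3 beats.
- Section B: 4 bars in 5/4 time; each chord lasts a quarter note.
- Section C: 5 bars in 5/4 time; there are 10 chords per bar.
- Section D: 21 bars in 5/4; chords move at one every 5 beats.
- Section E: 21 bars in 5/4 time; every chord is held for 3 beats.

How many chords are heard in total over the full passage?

A has 30 beats and chords last 3 each, so 10 chords.
B has 20 beats and chords last 1 each, so 20 chords.
C has 25 beats and chords last 0.5 each, so 50 chords.
D has 105 beats and chords last 5 each, so 21 chords.
E has 105 beats and chords last 3 each, so 35 chords.
Total: 10 + 20 + 50 + 21 + 35 = 136.

136 chords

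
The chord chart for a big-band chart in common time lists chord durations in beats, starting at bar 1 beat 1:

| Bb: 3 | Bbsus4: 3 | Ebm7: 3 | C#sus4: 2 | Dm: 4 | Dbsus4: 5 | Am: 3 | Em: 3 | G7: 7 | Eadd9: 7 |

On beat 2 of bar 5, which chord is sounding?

Dbsus4

Beat 2 of bar 5 is beat (5−1)×4 + 2 = 18 overall.
Running totals: Bb ends at 3, Bbsus4 ends at 6, Ebm7 ends at 9, C#sus4 ends at 11, Dm ends at 15, Dbsus4 ends at 20.
Beat 18 falls within Dbsus4.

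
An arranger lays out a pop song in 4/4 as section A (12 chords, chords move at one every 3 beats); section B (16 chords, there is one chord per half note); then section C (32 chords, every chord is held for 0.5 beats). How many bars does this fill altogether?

A: 12 × 3 = 36 beats = 9 bars.
B: 16 × 2 = 32 beats = 8 bars.
C: 32 × 0.5 = 16 beats = 4 bars.
Total: 9 + 8 + 4 = 21 bars.

21 bars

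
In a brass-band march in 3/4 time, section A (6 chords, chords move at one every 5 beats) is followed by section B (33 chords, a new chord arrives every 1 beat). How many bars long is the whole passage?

A: 6 × 5 = 30 beats = 10 bars.
B: 33 × 1 = 33 beats = 11 bars.
Total: 10 + 11 = 21 bars.

21 bars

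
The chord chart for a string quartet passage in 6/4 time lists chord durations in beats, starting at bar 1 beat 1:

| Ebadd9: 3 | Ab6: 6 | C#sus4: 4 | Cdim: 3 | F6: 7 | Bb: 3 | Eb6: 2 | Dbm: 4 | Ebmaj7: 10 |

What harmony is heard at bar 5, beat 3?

Beat 3 of bar 5 is beat (5−1)×6 + 3 = 27 overall.
Running totals: Ebadd9 ends at 3, Ab6 ends at 9, C#sus4 ends at 13, Cdim ends at 16, F6 ends at 23, Bb ends at 26, Eb6 ends at 28.
Beat 27 falls within Eb6.

Eb6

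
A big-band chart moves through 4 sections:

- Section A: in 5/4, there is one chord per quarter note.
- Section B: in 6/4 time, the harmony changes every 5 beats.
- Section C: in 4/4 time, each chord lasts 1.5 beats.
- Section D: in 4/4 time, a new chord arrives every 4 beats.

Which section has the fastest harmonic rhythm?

Section A

A: each chord is 1 beat in 5/4, so 5 per bar.
B: each chord is 5 beats in 6/4, so 1.2 per bar.
C: each chord is 1.5 beats in 4/4, so 8/3 per bar.
D: each chord is 4 beats in 4/4, so 1 per bar.
Fastest is A at 5 chords/bar.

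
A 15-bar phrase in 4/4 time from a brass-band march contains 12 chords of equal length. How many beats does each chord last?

5 beats

15 bars × 4 beats/bar = 60 beats total.
60 beats ÷ 12 chords = 5 beats per chord.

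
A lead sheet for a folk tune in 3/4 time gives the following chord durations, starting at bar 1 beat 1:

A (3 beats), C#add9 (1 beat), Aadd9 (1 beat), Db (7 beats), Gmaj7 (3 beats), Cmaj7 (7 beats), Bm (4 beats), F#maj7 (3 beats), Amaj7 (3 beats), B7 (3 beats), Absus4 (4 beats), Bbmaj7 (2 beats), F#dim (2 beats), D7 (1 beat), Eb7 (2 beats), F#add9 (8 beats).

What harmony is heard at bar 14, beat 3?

Beat 3 of bar 14 is beat (14−1)×3 + 3 = 42 overall.
Running totals: A ends at 3, C#add9 ends at 4, Aadd9 ends at 5, Db ends at 12, Gmaj7 ends at 15, Cmaj7 ends at 22, Bm ends at 26, F#maj7 ends at 29, Amaj7 ends at 32, B7 ends at 35, Absus4 ends at 39, Bbmaj7 ends at 41, F#dim ends at 43.
Beat 42 falls within F#dim.

F#dim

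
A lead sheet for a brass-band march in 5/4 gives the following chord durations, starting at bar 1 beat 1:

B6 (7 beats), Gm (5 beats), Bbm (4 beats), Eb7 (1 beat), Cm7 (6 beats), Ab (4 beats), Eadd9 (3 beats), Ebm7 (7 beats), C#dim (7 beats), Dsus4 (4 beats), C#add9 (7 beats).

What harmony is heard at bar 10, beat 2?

Beat 2 of bar 10 is beat (10−1)×5 + 2 = 47 overall.
Running totals: B6 ends at 7, Gm ends at 12, Bbm ends at 16, Eb7 ends at 17, Cm7 ends at 23, Ab ends at 27, Eadd9 ends at 30, Ebm7 ends at 37, C#dim ends at 44, Dsus4 ends at 48.
Beat 47 falls within Dsus4.

Dsus4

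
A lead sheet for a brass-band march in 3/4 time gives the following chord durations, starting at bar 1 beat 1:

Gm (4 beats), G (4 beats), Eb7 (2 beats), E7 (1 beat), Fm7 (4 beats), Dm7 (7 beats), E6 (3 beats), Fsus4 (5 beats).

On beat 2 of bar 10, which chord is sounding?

Beat 2 of bar 10 is beat (10−1)×3 + 2 = 29 overall.
Running totals: Gm ends at 4, G ends at 8, Eb7 ends at 10, E7 ends at 11, Fm7 ends at 15, Dm7 ends at 22, E6 ends at 25, Fsus4 ends at 30.
Beat 29 falls within Fsus4.

Fsus4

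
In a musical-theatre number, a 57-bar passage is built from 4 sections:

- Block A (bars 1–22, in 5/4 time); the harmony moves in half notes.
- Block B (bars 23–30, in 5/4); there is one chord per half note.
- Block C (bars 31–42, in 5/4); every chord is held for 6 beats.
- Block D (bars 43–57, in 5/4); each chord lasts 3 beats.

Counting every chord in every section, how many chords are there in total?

110 chords

A: 22 bars × 5 beats = 110 beats; 2 beats/chord → 55 chords.
B: 8 bars × 5 beats = 40 beats; 2 beats/chord → 20 chords.
C: 12 bars × 5 beats = 60 beats; 6 beats/chord → 10 chords.
D: 15 bars × 5 beats = 75 beats; 3 beats/chord → 25 chords.
Total: 55 + 20 + 10 + 25 = 110.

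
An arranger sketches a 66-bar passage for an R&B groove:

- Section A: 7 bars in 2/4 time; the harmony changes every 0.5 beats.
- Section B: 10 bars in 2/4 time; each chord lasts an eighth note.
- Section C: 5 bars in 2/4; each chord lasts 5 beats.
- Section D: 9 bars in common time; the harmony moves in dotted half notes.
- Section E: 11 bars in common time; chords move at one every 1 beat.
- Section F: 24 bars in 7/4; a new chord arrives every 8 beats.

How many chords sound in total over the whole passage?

147 chords

A: 7·2 = 14 beats, 14/0.5 = 28 chords.
B: 10·2 = 20 beats, 20/0.5 = 40 chords.
C: 5·2 = 10 beats, 10/5 = 2 chords.
D: 9·4 = 36 beats, 36/3 = 12 chords.
E: 11·4 = 44 beats, 44/1 = 44 chords.
F: 24·7 = 168 beats, 168/8 = 21 chords.
Total: 28 + 40 + 2 + 12 + 44 + 21 = 147.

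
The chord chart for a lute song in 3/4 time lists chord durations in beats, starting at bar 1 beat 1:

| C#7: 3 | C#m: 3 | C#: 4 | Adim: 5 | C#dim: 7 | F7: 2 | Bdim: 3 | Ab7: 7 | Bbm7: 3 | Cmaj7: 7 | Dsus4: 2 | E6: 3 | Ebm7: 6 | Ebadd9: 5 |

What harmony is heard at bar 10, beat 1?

Ab7

Beat 1 of bar 10 is beat (10−1)×3 + 1 = 28 overall.
Running totals: C#7 ends at 3, C#m ends at 6, C# ends at 10, Adim ends at 15, C#dim ends at 22, F7 ends at 24, Bdim ends at 27, Ab7 ends at 34.
Beat 28 falls within Ab7.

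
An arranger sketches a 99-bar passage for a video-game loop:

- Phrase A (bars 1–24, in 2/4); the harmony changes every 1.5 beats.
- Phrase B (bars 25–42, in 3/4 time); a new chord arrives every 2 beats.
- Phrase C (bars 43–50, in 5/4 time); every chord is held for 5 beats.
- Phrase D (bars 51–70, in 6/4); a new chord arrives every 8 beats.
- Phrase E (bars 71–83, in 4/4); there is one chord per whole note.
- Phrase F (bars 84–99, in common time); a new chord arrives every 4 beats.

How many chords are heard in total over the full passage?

A has 48 beats and chords last 1.5 each, so 32 chords.
B has 54 beats and chords last 2 each, so 27 chords.
C has 40 beats and chords last 5 each, so 8 chords.
D has 120 beats and chords last 8 each, so 15 chords.
E has 52 beats and chords last 4 each, so 13 chords.
F has 64 beats and chords last 4 each, so 16 chords.
Total: 32 + 27 + 8 + 15 + 13 + 16 = 111.

111 chords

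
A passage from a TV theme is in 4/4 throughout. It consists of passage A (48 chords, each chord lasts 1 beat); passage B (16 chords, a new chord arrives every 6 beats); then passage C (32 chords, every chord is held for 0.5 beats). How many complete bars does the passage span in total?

40 bars

A: 48 × 1 = 48 beats = 12 bars.
B: 16 × 6 = 96 beats = 24 bars.
C: 32 × 0.5 = 16 beats = 4 bars.
Total: 12 + 24 + 4 = 40 bars.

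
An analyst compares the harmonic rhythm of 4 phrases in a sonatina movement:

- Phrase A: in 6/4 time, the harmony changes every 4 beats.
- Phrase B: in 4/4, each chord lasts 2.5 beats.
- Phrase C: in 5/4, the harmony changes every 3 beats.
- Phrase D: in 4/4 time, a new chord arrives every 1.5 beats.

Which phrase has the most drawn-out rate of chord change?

A: 6 beats/bar ÷ 4 beats/chord = 1.5 chords/bar.
B: 4 beats/bar ÷ 2.5 beats/chord = 1.6 chords/bar.
C: 5 beats/bar ÷ 3 beats/chord = 5/3 chords/bar.
D: 4 beats/bar ÷ 1.5 beats/chord = 8/3 chords/bar.
Slowest is A at 1.5 chords/bar.

Phrase A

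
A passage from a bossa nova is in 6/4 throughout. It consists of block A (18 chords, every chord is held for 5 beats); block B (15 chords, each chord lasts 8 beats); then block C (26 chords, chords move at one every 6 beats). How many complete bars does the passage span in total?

61 bars

A: 18 × 5 = 90 beats = 15 bars.
B: 15 × 8 = 120 beats = 20 bars.
C: 26 × 6 = 156 beats = 26 bars.
Total: 15 + 20 + 26 = 61 bars.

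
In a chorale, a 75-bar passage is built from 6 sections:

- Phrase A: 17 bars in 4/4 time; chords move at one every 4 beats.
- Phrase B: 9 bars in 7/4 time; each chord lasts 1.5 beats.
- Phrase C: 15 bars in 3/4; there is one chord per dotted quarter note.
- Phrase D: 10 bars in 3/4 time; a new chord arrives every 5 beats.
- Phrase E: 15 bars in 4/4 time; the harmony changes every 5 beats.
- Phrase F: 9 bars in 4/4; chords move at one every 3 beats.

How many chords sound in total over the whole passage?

A: 17 bars × 4 beats = 68 beats; 4 beats/chord → 17 chords.
B: 9 bars × 7 beats = 63 beats; 1.5 beats/chord → 42 chords.
C: 15 bars × 3 beats = 45 beats; 1.5 beats/chord → 30 chords.
D: 10 bars × 3 beats = 30 beats; 5 beats/chord → 6 chords.
E: 15 bars × 4 beats = 60 beats; 5 beats/chord → 12 chords.
F: 9 bars × 4 beats = 36 beats; 3 beats/chord → 12 chords.
Total: 17 + 42 + 30 + 6 + 12 + 12 = 119.

119 chords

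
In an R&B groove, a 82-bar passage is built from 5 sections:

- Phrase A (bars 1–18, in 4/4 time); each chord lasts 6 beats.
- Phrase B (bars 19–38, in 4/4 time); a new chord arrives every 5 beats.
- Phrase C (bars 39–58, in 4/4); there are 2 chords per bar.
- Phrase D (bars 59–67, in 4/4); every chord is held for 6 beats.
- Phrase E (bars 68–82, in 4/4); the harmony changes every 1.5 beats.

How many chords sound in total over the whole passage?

A has 72 beats and chords last 6 each, so 12 chords.
B has 80 beats and chords last 5 each, so 16 chords.
C has 80 beats and chords last 2 each, so 40 chords.
D has 36 beats and chords last 6 each, so 6 chords.
E has 60 beats and chords last 1.5 each, so 40 chords.
Total: 12 + 16 + 40 + 6 + 40 = 114.

114 chords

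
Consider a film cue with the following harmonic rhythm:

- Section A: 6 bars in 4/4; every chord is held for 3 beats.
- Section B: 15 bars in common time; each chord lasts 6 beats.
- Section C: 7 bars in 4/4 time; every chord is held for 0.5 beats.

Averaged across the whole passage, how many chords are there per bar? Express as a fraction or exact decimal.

37/14 chords per bar

A: 6 bars of 4 beats is 24 beats; at 3 beats each that's 8 chords.
B: 15 bars of 4 beats is 60 beats; at 6 beats each that's 10 chords.
C: 7 bars of 4 beats is 28 beats; at 0.5 beats each that's 56 chords.
Overall: 74 chords over 28 bars → 74/28 = 37/14 chords per bar.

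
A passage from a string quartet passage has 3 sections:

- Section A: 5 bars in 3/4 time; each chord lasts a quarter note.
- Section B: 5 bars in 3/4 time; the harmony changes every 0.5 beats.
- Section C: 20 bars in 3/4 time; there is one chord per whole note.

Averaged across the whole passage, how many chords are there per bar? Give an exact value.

2 chords per bar

A: 5 × 3 = 15 beats ÷ 1 = 15 chords.
B: 5 × 3 = 15 beats ÷ 0.5 = 30 chords.
C: 20 × 3 = 60 beats ÷ 4 = 15 chords.
Overall: 60 chords over 30 bars → 60/30 = 2 chords per bar.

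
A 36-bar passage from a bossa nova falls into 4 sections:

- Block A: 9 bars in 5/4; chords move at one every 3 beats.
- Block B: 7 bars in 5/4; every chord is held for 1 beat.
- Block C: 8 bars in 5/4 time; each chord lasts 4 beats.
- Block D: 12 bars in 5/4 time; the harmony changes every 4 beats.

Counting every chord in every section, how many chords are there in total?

75 chords

A: 9 bars × 5 beats = 45 beats; 3 beats/chord → 15 chords.
B: 7 bars × 5 beats = 35 beats; 1 beat/chord → 35 chords.
C: 8 bars × 5 beats = 40 beats; 4 beats/chord → 10 chords.
D: 12 bars × 5 beats = 60 beats; 4 beats/chord → 15 chords.
Total: 15 + 35 + 10 + 15 = 75.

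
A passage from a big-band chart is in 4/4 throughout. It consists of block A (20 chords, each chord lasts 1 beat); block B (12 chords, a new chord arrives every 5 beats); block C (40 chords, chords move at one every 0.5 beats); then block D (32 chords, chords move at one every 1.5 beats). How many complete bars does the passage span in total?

37 bars

A: 20 × 1 = 20 beats = 5 bars.
B: 12 × 5 = 60 beats = 15 bars.
C: 40 × 0.5 = 20 beats = 5 bars.
D: 32 × 1.5 = 48 beats = 12 bars.
Total: 5 + 15 + 5 + 12 = 37 bars.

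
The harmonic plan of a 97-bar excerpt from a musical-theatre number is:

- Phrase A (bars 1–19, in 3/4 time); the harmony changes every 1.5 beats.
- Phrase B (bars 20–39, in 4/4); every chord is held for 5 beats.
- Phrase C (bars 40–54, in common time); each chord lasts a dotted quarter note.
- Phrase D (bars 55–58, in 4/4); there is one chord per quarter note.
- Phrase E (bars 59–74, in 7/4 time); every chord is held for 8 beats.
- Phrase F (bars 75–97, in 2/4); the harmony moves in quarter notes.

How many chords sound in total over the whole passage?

A has 57 beats and chords last 1.5 each, so 38 chords.
B has 80 beats and chords last 5 each, so 16 chords.
C has 60 beats and chords last 1.5 each, so 40 chords.
D has 16 beats and chords last 1 each, so 16 chords.
E has 112 beats and chords last 8 each, so 14 chords.
F has 46 beats and chords last 1 each, so 46 chords.
Total: 38 + 16 + 40 + 16 + 14 + 46 = 170.

170 chords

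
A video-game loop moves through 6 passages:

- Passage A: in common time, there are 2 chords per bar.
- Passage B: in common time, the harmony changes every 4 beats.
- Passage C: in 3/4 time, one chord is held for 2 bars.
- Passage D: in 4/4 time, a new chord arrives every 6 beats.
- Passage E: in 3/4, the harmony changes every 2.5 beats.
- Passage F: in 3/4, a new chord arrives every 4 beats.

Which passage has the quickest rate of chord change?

Passage A

A: 4 beats/bar ÷ 2 beats/chord = 2 chords/bar.
B: 4 beats/bar ÷ 4 beats/chord = 1 chord/bar.
C: 3 beats/bar ÷ 6 beats/chord = 0.5 chords/bar.
D: 4 beats/bar ÷ 6 beats/chord = 2/3 chords/bar.
E: 3 beats/bar ÷ 2.5 beats/chord = 1.2 chords/bar.
F: 3 beats/bar ÷ 4 beats/chord = 0.75 chords/bar.
Fastest is A at 2 chords/bar.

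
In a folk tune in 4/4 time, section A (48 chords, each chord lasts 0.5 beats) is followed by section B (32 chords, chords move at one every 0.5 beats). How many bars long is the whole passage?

A: 48 × 0.5 = 24 beats = 6 bars.
B: 32 × 0.5 = 16 beats = 4 bars.
Total: 6 + 4 = 10 bars.

10 bars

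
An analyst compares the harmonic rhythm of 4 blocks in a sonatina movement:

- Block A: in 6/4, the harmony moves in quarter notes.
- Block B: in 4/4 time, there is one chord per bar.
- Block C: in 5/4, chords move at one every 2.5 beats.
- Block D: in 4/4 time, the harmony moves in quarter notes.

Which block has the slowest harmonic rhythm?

Block B

A: 6 beats/bar ÷ 1 beat/chord = 6 chords/bar.
B: 4 beats/bar ÷ 4 beats/chord = 1 chord/bar.
C: 5 beats/bar ÷ 2.5 beats/chord = 2 chords/bar.
D: 4 beats/bar ÷ 1 beat/chord = 4 chords/bar.
Slowest is B at 1 chords/bar.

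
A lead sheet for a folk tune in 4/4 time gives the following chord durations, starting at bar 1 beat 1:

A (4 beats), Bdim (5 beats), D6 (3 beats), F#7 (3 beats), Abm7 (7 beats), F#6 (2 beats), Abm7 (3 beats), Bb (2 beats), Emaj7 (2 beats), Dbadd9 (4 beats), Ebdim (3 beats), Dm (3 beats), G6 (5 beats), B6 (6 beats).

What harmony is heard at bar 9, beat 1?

Beat 1 of bar 9 is beat (9−1)×4 + 1 = 33 overall.
Running totals: A ends at 4, Bdim ends at 9, D6 ends at 12, F#7 ends at 15, Abm7 ends at 22, F#6 ends at 24, Abm7 ends at 27, Bb ends at 29, Emaj7 ends at 31, Dbadd9 ends at 35.
Beat 33 falls within Dbadd9.

Dbadd9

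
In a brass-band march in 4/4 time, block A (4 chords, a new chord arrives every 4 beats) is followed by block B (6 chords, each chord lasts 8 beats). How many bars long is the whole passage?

16 bars

A: 4 × 4 = 16 beats = 4 bars.
B: 6 × 8 = 48 beats = 12 bars.
Total: 4 + 12 = 16 bars.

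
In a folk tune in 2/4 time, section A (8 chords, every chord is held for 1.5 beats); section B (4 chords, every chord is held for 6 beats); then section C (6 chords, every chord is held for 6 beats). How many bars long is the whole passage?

36 bars

A: 8 × 1.5 = 12 beats = 6 bars.
B: 4 × 6 = 24 beats = 12 bars.
C: 6 × 6 = 36 beats = 18 bars.
Total: 6 + 12 + 18 = 36 bars.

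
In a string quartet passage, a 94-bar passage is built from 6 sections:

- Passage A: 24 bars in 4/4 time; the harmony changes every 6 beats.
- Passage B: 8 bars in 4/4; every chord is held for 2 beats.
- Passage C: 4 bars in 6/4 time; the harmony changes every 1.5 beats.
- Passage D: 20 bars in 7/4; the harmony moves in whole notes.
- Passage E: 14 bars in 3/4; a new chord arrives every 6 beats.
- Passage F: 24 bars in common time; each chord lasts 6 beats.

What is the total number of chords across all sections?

A: 24 bars × 4 beats = 96 beats; 6 beats/chord → 16 chords.
B: 8 bars × 4 beats = 32 beats; 2 beats/chord → 16 chords.
C: 4 bars × 6 beats = 24 beats; 1.5 beats/chord → 16 chords.
D: 20 bars × 7 beats = 140 beats; 4 beats/chord → 35 chords.
E: 14 bars × 3 beats = 42 beats; 6 beats/chord → 7 chords.
F: 24 bars × 4 beats = 96 beats; 6 beats/chord → 16 chords.
Total: 16 + 16 + 16 + 35 + 7 + 16 = 106.

106 chords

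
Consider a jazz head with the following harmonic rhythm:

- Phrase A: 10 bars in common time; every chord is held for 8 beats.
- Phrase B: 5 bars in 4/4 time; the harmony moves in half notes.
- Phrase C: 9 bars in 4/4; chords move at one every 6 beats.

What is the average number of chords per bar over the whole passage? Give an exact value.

A: 10 bars of 4 beats is 40 beats; at 8 beats each that's 5 chords.
B: 5 bars of 4 beats is 20 beats; at 2 beats each that's 10 chords.
C: 9 bars of 4 beats is 36 beats; at 6 beats each that's 6 chords.
Overall: 21 chords over 24 bars → 21/24 = 0.875 chords per bar.

0.875 chords per bar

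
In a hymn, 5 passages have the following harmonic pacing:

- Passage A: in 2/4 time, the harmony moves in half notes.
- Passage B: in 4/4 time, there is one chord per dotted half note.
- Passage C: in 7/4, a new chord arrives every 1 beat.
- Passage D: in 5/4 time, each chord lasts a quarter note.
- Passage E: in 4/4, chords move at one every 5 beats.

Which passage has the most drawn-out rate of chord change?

A: 2/2 = 1 chord/bar.
B: 4/3 = 4/3 chords/bar.
C: 7/1 = 7 chords/bar.
D: 5/1 = 5 chords/bar.
E: 4/5 = 0.8 chords/bar.
Slowest is E at 0.8 chords/bar.

Passage E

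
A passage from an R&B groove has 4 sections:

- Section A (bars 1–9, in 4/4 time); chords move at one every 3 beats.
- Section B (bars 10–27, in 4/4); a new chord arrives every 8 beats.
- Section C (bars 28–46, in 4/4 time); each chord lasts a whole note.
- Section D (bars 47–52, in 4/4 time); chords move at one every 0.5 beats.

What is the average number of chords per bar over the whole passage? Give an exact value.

A: 9 × 4 = 36 beats ÷ 3 = 12 chords.
B: 18 × 4 = 72 beats ÷ 8 = 9 chords.
C: 19 × 4 = 76 beats ÷ 4 = 19 chords.
D: 6 × 4 = 24 beats ÷ 0.5 = 48 chords.
Overall: 88 chords over 52 bars → 88/52 = 22/13 chords per bar.

22/13 chords per bar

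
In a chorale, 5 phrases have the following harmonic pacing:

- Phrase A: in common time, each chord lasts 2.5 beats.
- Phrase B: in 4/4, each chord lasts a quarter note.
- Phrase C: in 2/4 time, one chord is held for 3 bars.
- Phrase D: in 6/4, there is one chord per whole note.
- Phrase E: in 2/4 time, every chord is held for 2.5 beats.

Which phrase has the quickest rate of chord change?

Phrase B

A: 4 beats/bar ÷ 2.5 beats/chord = 1.6 chords/bar.
B: 4 beats/bar ÷ 1 beat/chord = 4 chords/bar.
C: 2 beats/bar ÷ 6 beats/chord = 1/3 chords/bar.
D: 6 beats/bar ÷ 4 beats/chord = 1.5 chords/bar.
E: 2 beats/bar ÷ 2.5 beats/chord = 0.8 chords/bar.
Fastest is B at 4 chords/bar.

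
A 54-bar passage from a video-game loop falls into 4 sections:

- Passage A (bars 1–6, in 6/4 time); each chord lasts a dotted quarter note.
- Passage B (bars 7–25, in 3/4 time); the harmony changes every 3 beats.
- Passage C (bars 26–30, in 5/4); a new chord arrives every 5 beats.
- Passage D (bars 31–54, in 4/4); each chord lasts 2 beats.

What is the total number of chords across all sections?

A has 36 beats and chords last 1.5 each, so 24 chords.
B has 57 beats and chords last 3 each, so 19 chords.
C has 25 beats and chords last 5 each, so 5 chords.
D has 96 beats and chords last 2 each, so 48 chords.
Total: 24 + 19 + 5 + 48 = 96.

96 chords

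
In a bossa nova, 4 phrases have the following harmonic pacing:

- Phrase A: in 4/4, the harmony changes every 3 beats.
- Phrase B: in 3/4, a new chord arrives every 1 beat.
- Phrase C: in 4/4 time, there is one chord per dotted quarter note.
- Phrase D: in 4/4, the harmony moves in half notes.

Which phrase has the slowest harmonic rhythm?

Phrase A

A: 4 beats/bar ÷ 3 beats/chord = 4/3 chords/bar.
B: 3 beats/bar ÷ 1 beat/chord = 3 chords/bar.
C: 4 beats/bar ÷ 1.5 beats/chord = 8/3 chords/bar.
D: 4 beats/bar ÷ 2 beats/chord = 2 chords/bar.
Slowest is A at 4/3 chords/bar.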